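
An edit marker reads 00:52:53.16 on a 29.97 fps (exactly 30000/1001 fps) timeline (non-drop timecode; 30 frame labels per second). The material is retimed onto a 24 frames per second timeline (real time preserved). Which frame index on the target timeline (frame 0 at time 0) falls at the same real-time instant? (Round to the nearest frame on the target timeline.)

frame 76241

Source frame index: (0×3600 + 52×60 + 53) × 30 + 16 = 95206.
Real time: 95206 / (30000/1001) = 47650603/15000 s.
Target frame: (47650603/15000) × (24) = 47650603/625 ≈ 76240.965 → 76241.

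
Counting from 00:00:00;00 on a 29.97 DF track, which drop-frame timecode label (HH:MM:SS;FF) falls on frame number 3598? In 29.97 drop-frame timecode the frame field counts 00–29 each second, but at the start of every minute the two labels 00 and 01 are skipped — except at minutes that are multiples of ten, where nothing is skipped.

00:02:00;02

Each 10-minute DF block holds 10 × 60 × 30 − 9 × 2 = 17982 frames. 3598 ÷ 17982 → 0 full blocks, remainder 3598.
Within the partial block the first minute is 1800 frames and each further minute 1798, so 2 further minute boundaries passed. Total skipped labels = 18 × 0 + 2 × 2 = 4.
Non-drop label index = 3598 + 4 = 3602; at 30 labels/s that is 00:02:00:02, i.e. DF 00:02:00;02.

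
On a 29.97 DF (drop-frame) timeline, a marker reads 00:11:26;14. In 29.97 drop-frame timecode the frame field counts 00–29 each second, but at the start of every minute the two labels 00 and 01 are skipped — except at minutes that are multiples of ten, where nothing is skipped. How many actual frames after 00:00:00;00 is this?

Complete 10-minute blocks: 1, each 17982 frames → 17982.
Remaining 1 whole minute in the current block: 1800 + 0 × 1798 = 1800 frames.
Within the current minute: 26 × 30 + 14 − 2 = 792 (labels ;00/;01 skipped at this minute). Total = 17982 + 1800 + 792 = 20574.

20574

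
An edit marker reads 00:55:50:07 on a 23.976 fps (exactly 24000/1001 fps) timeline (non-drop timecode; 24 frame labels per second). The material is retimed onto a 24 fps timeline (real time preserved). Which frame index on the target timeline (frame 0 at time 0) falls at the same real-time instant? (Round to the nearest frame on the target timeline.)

frame 80487

Source frame index: (0×3600 + 55×60 + 50) × 24 + 7 = 80407.
Real time: 80407 / (24000/1001) = 80487407/24000 s.
Target frame: (80487407/24000) × (24) = 80487407/1000 ≈ 80487.407 → 80487.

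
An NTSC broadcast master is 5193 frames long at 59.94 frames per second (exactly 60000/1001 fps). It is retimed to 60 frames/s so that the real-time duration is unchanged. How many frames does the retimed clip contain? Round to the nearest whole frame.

5198 frames

Frames at target rate = 5193 × (60) / (60000/1001) = 5198193/1000 ≈ 5198.193.
Nearest whole frame: 5198.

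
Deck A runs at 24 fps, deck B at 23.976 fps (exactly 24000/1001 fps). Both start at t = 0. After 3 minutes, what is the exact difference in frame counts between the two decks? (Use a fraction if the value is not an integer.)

4320/1001 frames

3 min = 180 s.
A emits 24 × 180 = 4320 frames; B emits 24000/1001 × 180 = 4320000/1001.
Difference = 4320/1001 frames (≈ 4.3157); B is behind A.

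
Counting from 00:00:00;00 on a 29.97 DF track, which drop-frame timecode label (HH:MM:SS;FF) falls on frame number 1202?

Each 10-minute DF block holds 10 × 60 × 30 − 9 × 2 = 17982 frames. 1202 ÷ 17982 → 0 full blocks, remainder 1202.
Within the partial block the first minute is 1800 frames and each further minute 1798, so 0 further minute boundaries passed. Total skipped labels = 18 × 0 + 2 × 0 = 0.
Non-drop label index = 1202 + 0 = 1202; at 30 labels/s that is 00:00:40:02, i.e. DF 00:00:40;02.

00:00:40;02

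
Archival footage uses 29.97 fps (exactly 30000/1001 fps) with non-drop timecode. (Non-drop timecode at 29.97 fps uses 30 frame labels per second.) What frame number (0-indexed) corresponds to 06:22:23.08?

Total seconds to the label: (6 × 3600 + 22 × 60 + 23) = 22943.
Frame index = 22943 × 30 + 8 = 688298.

frame 688298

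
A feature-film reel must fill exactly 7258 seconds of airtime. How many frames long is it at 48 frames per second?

Frames = 7258 × 48 = 348384.

348384 frames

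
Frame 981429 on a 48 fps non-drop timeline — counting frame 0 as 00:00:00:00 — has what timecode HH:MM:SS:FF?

981429 ÷ 48 = 20446 full seconds, remainder 21 frames.
20446 s = 5 h 40 min 46 s.
Timecode: 05:40:46:21.

05:40:46:21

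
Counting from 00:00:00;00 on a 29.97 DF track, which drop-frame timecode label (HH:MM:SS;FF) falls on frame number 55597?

00:30:55;01

Each 10-minute DF block holds 10 × 60 × 30 − 9 × 2 = 17982 frames. 55597 ÷ 17982 → 3 full blocks, remainder 1651.
Within the partial block the first minute is 1800 frames and each further minute 1798, so 0 further minute boundaries passed. Total skipped labels = 18 × 3 + 2 × 0 = 54.
Non-drop label index = 55597 + 54 = 55651; at 30 labels/s that is 00:30:55:01, i.e. DF 00:30:55;01.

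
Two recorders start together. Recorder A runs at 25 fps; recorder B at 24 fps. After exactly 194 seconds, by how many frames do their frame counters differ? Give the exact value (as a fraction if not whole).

A emits 25 × 194 = 4850 frames; B emits 24 × 194 = 4656.
Difference = 194 frames; B is behind A.

194 frames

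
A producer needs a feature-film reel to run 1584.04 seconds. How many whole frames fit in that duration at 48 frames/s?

Frames = 1584.04 × 48 = 1900848/25 ≈ 76033.9200.
Complete frames: 76033.

76033 frames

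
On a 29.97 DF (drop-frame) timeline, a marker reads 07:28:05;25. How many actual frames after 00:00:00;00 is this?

As if non-drop at 30 labels/s: (7 × 3600 + 28 × 60 + 5) × 30 + 25 = 806575.
Minute boundaries passed: 448; those not divisible by 10: 448 − 44 = 404; dropped labels = 2 × 404 = 808.
Actual frame index = 806575 − 808 = 805767.

805767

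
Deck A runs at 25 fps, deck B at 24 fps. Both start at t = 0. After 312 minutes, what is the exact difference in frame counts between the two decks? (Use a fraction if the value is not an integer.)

312 min = 18720 s.
A emits 25 × 18720 = 468000 frames; B emits 24 × 18720 = 449280.
Difference = 18720 frames; B is behind A.

18720 frames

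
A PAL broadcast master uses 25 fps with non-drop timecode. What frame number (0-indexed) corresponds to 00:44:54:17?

67367

Total seconds to the label: (0 × 3600 + 44 × 60 + 54) = 2694.
Frame index = 2694 × 25 + 17 = 67367.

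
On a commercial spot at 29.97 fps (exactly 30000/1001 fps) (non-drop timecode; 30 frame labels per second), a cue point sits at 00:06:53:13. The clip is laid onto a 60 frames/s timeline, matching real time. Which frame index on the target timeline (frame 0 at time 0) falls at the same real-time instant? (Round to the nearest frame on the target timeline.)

frame 24831

Source frame index: (0×3600 + 6×60 + 53) × 30 + 13 = 12403.
Real time: 12403 / (30000/1001) = 12415403/30000 s.
Target frame: (12415403/30000) × (60) = 12415403/500 ≈ 24830.806 → 24831.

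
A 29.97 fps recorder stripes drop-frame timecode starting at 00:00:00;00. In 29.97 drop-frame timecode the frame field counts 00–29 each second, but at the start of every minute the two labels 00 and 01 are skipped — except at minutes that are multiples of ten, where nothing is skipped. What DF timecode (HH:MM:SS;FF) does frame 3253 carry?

Ten DF minutes hold 17982 frames, so frame 3253 lies in block 0 (frames 0–17981) with 3253 frames into that block.
The block's first minute is 1800 frames and the rest 1798 each; 3253 frames reaches minute 1, so 0 × 18 + 1 × 2 = 2 labels have been skipped so far.
Adding those back, label number 3253 + 2 = 3255 at 30 labels/s is 108 s + 15 f = 0 h 1 min 48 s frame 15, i.e. 00:01:48;15.

00:01:48;15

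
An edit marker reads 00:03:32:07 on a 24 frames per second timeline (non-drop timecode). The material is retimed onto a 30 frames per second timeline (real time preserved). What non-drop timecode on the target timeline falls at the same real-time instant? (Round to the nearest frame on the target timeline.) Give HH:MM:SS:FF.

00:03:32:09

Source frame index: (0×3600 + 3×60 + 32) × 24 + 7 = 5095.
Real time: 5095 / (24) = 5095/24 s.
Target frame: (5095/24) × (30) = 25475/4 ≈ 6368.750 → 6369.
At 30 labels/s: frame 6369 → 00:03:32:09.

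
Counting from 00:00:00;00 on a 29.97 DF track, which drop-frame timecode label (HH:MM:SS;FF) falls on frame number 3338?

00:01:51;10

Each 10-minute DF block holds 10 × 60 × 30 − 9 × 2 = 17982 frames. 3338 ÷ 17982 → 0 full blocks, remainder 3338.
Within the partial block the first minute is 1800 frames and each further minute 1798, so 1 further minute boundary passed. Total skipped labels = 18 × 0 + 2 × 1 = 2.
Non-drop label index = 3338 + 2 = 3340; at 30 labels/s that is 00:01:51:10, i.e. DF 00:01:51;10.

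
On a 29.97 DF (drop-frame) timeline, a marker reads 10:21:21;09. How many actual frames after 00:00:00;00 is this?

1117321

As if non-drop at 30 labels/s: (10 × 3600 + 21 × 60 + 21) × 30 + 9 = 1118439.
Minute boundaries passed: 621; those not divisible by 10: 621 − 62 = 559; dropped labels = 2 × 559 = 1118.
Actual frame index = 1118439 − 1118 = 1117321.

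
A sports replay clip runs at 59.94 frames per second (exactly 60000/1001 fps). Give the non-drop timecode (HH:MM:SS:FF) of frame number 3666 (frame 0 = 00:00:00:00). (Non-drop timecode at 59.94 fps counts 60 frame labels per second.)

00:01:01:06

3666 ÷ 60 = 61 full seconds, remainder 6 frames.
61 s = 0 h 1 min 1 s.
Timecode: 00:01:01:06.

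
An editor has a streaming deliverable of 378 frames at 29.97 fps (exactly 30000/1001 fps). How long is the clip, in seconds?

12.6126 seconds

Running time = 378 / (30000/1001) = 12.6126 s.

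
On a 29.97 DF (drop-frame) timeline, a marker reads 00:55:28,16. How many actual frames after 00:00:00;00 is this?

99756

As if non-drop at 30 labels/s: (0 × 3600 + 55 × 60 + 28) × 30 + 16 = 99856.
Minute boundaries passed: 55; those not divisible by 10: 55 − 5 = 50; dropped labels = 2 × 50 = 100.
Actual frame index = 99856 − 100 = 99756.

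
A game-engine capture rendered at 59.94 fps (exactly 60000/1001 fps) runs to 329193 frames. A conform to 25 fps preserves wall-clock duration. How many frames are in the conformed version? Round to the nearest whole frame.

Frames at target rate = 329193 × (25) / (60000/1001) = 109840731/800 ≈ 137300.914.
Nearest whole frame: 137301.

137301 frames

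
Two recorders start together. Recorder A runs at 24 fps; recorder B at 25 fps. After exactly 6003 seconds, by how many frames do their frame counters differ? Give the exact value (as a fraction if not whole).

6003 frames

A emits 24 × 6003 = 144072 frames; B emits 25 × 6003 = 150075.
Difference = 6003 frames; B is ahead of A.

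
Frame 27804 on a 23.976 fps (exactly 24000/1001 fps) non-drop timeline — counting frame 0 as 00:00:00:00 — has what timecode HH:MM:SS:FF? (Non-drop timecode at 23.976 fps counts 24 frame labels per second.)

00:19:18:12

27804 ÷ 24 = 1158 full seconds, remainder 12 frames.
1158 s = 0 h 19 min 18 s.
Timecode: 00:19:18:12.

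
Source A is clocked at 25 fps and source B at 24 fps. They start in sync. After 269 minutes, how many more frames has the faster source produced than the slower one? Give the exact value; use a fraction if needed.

16140 frames

269 min = 16140 s.
A emits 25 × 16140 = 403500 frames; B emits 24 × 16140 = 387360.
Difference = 16140 frames; B is behind A.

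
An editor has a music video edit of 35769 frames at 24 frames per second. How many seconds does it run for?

Running time = 35769 / (24) = 1490.375 s.

1490.375 seconds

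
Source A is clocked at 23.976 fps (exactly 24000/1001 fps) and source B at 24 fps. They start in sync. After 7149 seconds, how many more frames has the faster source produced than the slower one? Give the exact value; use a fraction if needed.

171576/1001 frames

A emits 24000/1001 × 7149 = 171576000/1001 frames; B emits 24 × 7149 = 171576.
Difference = 171576/1001 frames (≈ 171.4046); B is ahead of A.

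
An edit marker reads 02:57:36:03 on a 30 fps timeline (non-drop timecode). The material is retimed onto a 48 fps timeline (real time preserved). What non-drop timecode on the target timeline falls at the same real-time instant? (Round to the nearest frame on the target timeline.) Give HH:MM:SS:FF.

Source frame index: (2×3600 + 57×60 + 36) × 30 + 3 = 319683.
Real time: 319683 / (30) = 106561/10 s.
Target frame: (106561/10) × (48) = 2557464/5 ≈ 511492.800 → 511493.
At 48 labels/s: frame 511493 → 02:57:36:05.

02:57:36:05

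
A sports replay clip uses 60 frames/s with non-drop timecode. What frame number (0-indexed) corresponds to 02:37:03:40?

565420

Total seconds to the label: (2 × 3600 + 37 × 60 + 3) = 9423.
Frame index = 9423 × 60 + 40 = 565420.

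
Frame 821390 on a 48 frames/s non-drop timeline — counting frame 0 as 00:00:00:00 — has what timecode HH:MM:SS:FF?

04:45:12:14

821390 ÷ 48 = 17112 full seconds, remainder 14 frames.
17112 s = 4 h 45 min 12 s.
Timecode: 04:45:12:14.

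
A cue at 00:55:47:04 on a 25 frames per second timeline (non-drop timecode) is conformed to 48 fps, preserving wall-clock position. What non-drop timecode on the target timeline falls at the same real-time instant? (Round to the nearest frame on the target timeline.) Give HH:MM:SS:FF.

00:55:47:08

Source frame index: (0×3600 + 55×60 + 47) × 25 + 4 = 83679.
Real time: 83679 / (25) = 83679/25 s.
Target frame: (83679/25) × (48) = 4016592/25 ≈ 160663.680 → 160664.
At 48 labels/s: frame 160664 → 00:55:47:08.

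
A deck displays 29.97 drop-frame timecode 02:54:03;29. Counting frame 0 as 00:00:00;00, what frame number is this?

As if non-drop at 30 labels/s: (2 × 3600 + 54 × 60 + 3) × 30 + 29 = 313319.
Minute boundaries passed: 174; those not divisible by 10: 174 − 17 = 157; dropped labels = 2 × 157 = 314.
Actual frame index = 313319 − 314 = 313005.

313005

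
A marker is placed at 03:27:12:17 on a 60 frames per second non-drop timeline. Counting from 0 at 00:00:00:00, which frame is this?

Total seconds to the label: (3 × 3600 + 27 × 60 + 12) = 12432.
Frame index = 12432 × 60 + 17 = 745937.

745937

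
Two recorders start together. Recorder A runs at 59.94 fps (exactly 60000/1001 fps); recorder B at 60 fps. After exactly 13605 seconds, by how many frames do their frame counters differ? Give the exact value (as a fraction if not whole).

A emits 60000/1001 × 13605 = 816300000/1001 frames; B emits 60 × 13605 = 816300.
Difference = 816300/1001 frames (≈ 815.4845); B is ahead of A.

816300/1001 frames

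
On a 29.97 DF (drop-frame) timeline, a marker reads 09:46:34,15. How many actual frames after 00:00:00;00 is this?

As if non-drop at 30 labels/s: (9 × 3600 + 46 × 60 + 34) × 30 + 15 = 1055835.
Minute boundaries passed: 586; those not divisible by 10: 586 − 58 = 528; dropped labels = 2 × 528 = 1056.
Actual frame index = 1055835 − 1056 = 1054779.

1054779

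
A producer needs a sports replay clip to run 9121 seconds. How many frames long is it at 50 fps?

456050 frames

Frames = 9121 × 50 = 456050.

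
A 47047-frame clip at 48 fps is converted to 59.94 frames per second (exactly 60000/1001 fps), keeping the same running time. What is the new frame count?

58750 frames

Target frames = source frames × (target rate / source rate) = 47047 × (60000/1001)/(48) = 47047 × 1250/1001 = 58750.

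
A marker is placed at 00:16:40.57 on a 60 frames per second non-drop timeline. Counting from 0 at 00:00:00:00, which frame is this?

Total seconds to the label: (0 × 3600 + 16 × 60 + 40) = 1000.
Frame index = 1000 × 60 + 57 = 60057.

60057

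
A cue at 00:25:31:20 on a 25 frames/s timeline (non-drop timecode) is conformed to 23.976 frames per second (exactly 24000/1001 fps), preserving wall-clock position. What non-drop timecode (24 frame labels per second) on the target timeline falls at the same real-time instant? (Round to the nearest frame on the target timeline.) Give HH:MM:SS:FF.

00:25:30:06

Source frame index: (0×3600 + 25×60 + 31) × 25 + 20 = 38295.
Real time: 38295 / (25) = 7659/5 s.
Target frame: (7659/5) × (24000/1001) = 36763200/1001 ≈ 36726.474 → 36726.
At 24 labels/s: frame 36726 → 00:25:30:06.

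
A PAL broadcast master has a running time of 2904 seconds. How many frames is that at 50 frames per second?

145200 frames

Frames = 2904 × 50 = 145200.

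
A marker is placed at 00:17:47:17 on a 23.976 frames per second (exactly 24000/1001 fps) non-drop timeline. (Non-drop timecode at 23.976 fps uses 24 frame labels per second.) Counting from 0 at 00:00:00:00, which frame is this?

Total seconds to the label: (0 × 3600 + 17 × 60 + 47) = 1067.
Frame index = 1067 × 24 + 17 = 25625.

frame 25625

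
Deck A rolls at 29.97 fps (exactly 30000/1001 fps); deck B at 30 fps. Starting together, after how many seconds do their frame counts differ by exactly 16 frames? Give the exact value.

8008/15 seconds

The gap grows by |30 − 30000/1001| = 30/1001 frames per second.
Time for a 16-frame gap: 16 ÷ (30/1001) = 8008/15 s.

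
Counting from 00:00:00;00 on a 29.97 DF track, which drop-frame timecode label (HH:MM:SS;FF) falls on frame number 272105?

Each 10-minute DF block holds 10 × 60 × 30 − 9 × 2 = 17982 frames. 272105 ÷ 17982 → 15 full blocks, remainder 2375.
Within the partial block the first minute is 1800 frames and each further minute 1798, so 1 further minute boundary passed. Total skipped labels = 18 × 15 + 2 × 1 = 272.
Non-drop label index = 272105 + 272 = 272377; at 30 labels/s that is 02:31:19:07, i.e. DF 02:31:19;07.

02:31:19;07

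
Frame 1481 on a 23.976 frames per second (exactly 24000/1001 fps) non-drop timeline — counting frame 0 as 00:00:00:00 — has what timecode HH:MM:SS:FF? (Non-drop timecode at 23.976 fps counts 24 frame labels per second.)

1481 ÷ 24 = 61 full seconds, remainder 17 frames.
61 s = 0 h 1 min 1 s.
Timecode: 00:01:01:17.

00:01:01:17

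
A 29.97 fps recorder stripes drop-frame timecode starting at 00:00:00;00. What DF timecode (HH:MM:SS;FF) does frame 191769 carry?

Ten DF minutes hold 17982 frames, so frame 191769 lies in block 10 (frames 179820–197801) with 11949 frames into that block.
The block's first minute is 1800 frames and the rest 1798 each; 11949 frames reaches minute 6, so 10 × 18 + 6 × 2 = 192 labels have been skipped so far.
Adding those back, label number 191769 + 192 = 191961 at 30 labels/s is 6398 s + 21 f = 1 h 46 min 38 s frame 21, i.e. 01:46:38;21.

01:46:38;21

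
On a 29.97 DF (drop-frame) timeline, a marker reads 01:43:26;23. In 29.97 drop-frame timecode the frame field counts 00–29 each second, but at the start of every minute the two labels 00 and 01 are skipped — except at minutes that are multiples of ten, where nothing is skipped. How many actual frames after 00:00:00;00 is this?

186017

As if non-drop at 30 labels/s: (1 × 3600 + 43 × 60 + 26) × 30 + 23 = 186203.
Minute boundaries passed: 103; those not divisible by 10: 103 − 10 = 93; dropped labels = 2 × 93 = 186.
Actual frame index = 186203 − 186 = 186017.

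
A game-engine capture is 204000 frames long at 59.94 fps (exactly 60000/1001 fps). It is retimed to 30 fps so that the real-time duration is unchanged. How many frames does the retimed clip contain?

102102 frames

Target frames = source frames × (target rate / source rate) = 204000 × (30)/(60000/1001) = 204000 × 1001/2000 = 102102.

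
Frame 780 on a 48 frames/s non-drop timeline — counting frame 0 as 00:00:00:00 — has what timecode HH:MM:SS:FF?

00:00:16:12

780 ÷ 48 = 16 full seconds, remainder 12 frames.
16 s = 0 h 0 min 16 s.
Timecode: 00:00:16:12.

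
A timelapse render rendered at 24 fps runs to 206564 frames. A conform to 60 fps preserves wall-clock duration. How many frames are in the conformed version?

516410 frames

Target frames = source frames × (target rate / source rate) = 206564 × (60)/(24) = 206564 × 5/2 = 516410.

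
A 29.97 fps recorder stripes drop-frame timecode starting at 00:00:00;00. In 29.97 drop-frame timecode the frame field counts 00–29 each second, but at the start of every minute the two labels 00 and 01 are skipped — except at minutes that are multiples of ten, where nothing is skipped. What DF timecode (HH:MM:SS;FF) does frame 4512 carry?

Each 10-minute DF block holds 10 × 60 × 30 − 9 × 2 = 17982 frames. 4512 ÷ 17982 → 0 full blocks, remainder 4512.
Within the partial block the first minute is 1800 frames and each further minute 1798, so 2 further minute boundaries passed. Total skipped labels = 18 × 0 + 2 × 2 = 4.
Non-drop label index = 4512 + 4 = 4516; at 30 labels/s that is 00:02:30:16, i.e. DF 00:02:30;16.

00:02:30;16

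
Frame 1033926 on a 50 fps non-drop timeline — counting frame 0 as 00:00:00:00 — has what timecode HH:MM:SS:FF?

05:44:38:26

1033926 ÷ 50 = 20678 full seconds, remainder 26 frames.
20678 s = 5 h 44 min 38 s.
Timecode: 05:44:38:26.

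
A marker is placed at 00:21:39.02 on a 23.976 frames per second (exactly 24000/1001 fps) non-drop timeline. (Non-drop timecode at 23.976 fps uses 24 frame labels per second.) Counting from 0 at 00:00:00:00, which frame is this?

Total seconds to the label: (0 × 3600 + 21 × 60 + 39) = 1299.
Frame index = 1299 × 24 + 2 = 31178.

31178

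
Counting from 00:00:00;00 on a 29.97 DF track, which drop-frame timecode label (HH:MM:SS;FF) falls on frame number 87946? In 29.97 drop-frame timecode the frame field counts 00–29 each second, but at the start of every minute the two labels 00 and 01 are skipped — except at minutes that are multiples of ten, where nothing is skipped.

Ten DF minutes hold 17982 frames, so frame 87946 lies in block 4 (frames 71928–89909) with 16018 frames into that block.
The block's first minute is 1800 frames and the rest 1798 each; 16018 frames reaches minute 8, so 4 × 18 + 8 × 2 = 88 labels have been skipped so far.
Adding those back, label number 87946 + 88 = 88034 at 30 labels/s is 2934 s + 14 f = 0 h 48 min 54 s frame 14, i.e. 00:48:54;14.

00:48:54;14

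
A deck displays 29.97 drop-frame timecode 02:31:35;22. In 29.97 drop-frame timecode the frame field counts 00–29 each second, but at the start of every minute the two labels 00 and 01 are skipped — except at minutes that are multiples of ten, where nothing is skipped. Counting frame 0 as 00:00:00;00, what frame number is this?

Complete 10-minute blocks: 15, each 17982 frames → 269730.
Remaining 1 whole minute in the current block: 1800 + 0 × 1798 = 1800 frames.
Within the current minute: 35 × 30 + 22 − 2 = 1070 (labels ;00/;01 skipped at this minute). Total = 269730 + 1800 + 1070 = 272600.

272600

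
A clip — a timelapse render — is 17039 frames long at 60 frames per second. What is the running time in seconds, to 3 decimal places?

283.983 seconds

Running time = 17039 × 1/60 = 17039/60 s ≈ 283.983 s.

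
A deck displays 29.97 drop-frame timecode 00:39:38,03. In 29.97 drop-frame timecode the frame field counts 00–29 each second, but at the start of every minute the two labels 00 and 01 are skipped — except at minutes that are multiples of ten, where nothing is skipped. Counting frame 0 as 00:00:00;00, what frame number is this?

Complete 10-minute blocks: 3, each 17982 frames → 53946.
Remaining 9 whole minutes in the current block: 1800 + 8 × 1798 = 16184 frames.
Within the current minute: 38 × 30 + 3 − 2 = 1141 (labels ;00/;01 skipped at this minute). Total = 53946 + 16184 + 1141 = 71271.

71271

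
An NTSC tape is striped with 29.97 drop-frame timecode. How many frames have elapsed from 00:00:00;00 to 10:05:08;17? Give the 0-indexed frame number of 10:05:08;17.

1088167

Complete 10-minute blocks: 60, each 17982 frames → 1078920.
Remaining 5 whole minutes in the current block: 1800 + 4 × 1798 = 8992 frames.
Within the current minute: 8 × 30 + 17 − 2 = 255 (labels ;00/;01 skipped at this minute). Total = 1078920 + 8992 + 255 = 1088167.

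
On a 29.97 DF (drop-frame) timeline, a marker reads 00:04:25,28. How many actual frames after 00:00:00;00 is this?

As if non-drop at 30 labels/s: (0 × 3600 + 4 × 60 + 25) × 30 + 28 = 7978.
Minute boundaries passed: 4; those not divisible by 10: 4 − 0 = 4; dropped labels = 2 × 4 = 8.
Actual frame index = 7978 − 8 = 7970.

7970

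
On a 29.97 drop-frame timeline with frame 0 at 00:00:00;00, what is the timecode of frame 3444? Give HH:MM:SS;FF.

Ten DF minutes hold 17982 frames, so frame 3444 lies in block 0 (frames 0–17981) with 3444 frames into that block.
The block's first minute is 1800 frames and the rest 1798 each; 3444 frames reaches minute 1, so 0 × 18 + 1 × 2 = 2 labels have been skipped so far.
Adding those back, label number 3444 + 2 = 3446 at 30 labels/s is 114 s + 26 f = 0 h 1 min 54 s frame 26, i.e. 00:01:54;26.

00:01:54;26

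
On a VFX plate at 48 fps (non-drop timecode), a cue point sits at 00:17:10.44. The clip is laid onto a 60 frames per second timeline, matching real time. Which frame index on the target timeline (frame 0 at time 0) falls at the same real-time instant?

frame 61855

Source frame index: (0×3600 + 17×60 + 10) × 48 + 44 = 49484.
Real time: 49484 / (48) = 12371/12 s.
Target frame: (12371/12) × (60) = 61855.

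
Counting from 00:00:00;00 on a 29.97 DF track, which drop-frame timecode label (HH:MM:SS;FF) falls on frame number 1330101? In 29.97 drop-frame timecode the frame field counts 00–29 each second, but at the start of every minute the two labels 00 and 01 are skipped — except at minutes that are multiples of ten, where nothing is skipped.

Ten DF minutes hold 17982 frames, so frame 1330101 lies in block 73 (frames 1312686–1330667) with 17415 frames into that block.
The block's first minute is 1800 frames and the rest 1798 each; 17415 frames reaches minute 9, so 73 × 18 + 9 × 2 = 1332 labels have been skipped so far.
Adding those back, label number 1330101 + 1332 = 1331433 at 30 labels/s is 44381 s + 3 f = 12 h 19 min 41 s frame 3, i.e. 12:19:41;03.

12:19:41;03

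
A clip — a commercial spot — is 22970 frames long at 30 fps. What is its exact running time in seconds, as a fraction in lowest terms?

2297/3 seconds

Running time = 22970 ÷ (30) = 22970 × 1/30 = 2297/3 s.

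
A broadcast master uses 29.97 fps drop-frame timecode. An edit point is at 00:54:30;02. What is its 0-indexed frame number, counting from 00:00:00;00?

Complete 10-minute blocks: 5, each 17982 frames → 89910.
Remaining 4 whole minutes in the current block: 1800 + 3 × 1798 = 7194 frames.
Within the current minute: 30 × 30 + 2 − 2 = 900 (labels ;00/;01 skipped at this minute). Total = 89910 + 7194 + 900 = 98004.

98004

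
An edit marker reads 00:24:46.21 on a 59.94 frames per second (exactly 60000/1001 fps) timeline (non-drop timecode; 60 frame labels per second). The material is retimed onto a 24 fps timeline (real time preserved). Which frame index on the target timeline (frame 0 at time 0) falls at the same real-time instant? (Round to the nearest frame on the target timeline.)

frame 35708

Source frame index: (0×3600 + 24×60 + 46) × 60 + 21 = 89181.
Real time: 89181 / (60000/1001) = 29756727/20000 s.
Target frame: (29756727/20000) × (24) = 89270181/2500 ≈ 35708.072 → 35708.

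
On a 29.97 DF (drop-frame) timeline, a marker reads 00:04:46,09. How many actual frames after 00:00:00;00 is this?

8581

As if non-drop at 30 labels/s: (0 × 3600 + 4 × 60 + 46) × 30 + 9 = 8589.
Minute boundaries passed: 4; those not divisible by 10: 4 − 0 = 4; dropped labels = 2 × 4 = 8.
Actual frame index = 8589 − 8 = 8581.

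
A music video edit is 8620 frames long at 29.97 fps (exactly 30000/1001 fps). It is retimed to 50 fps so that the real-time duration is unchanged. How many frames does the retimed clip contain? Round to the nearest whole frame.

Frames at target rate = 8620 × (50) / (30000/1001) = 431431/30 ≈ 14381.033.
Nearest whole frame: 14381.

14381 frames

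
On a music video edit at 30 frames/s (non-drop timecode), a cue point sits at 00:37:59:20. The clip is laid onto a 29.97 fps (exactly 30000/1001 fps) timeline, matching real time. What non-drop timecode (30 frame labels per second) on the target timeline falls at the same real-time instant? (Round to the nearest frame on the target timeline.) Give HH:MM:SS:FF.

00:37:57:12

Source frame index: (0×3600 + 37×60 + 59) × 30 + 20 = 68390.
Real time: 68390 / (30) = 6839/3 s.
Target frame: (6839/3) × (30000/1001) = 9770000/143 ≈ 68321.678 → 68322.
At 30 labels/s: frame 68322 → 00:37:57:12.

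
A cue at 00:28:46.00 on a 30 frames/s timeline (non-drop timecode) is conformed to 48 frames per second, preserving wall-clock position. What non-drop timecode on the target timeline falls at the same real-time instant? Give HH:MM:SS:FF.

00:28:46:00

Source frame index: (0×3600 + 28×60 + 46) × 30 + 0 = 51780.
Real time: 51780 / (30) = 1726 s.
Target frame: (1726) × (48) = 82848.
At 48 labels/s: frame 82848 → 00:28:46:00.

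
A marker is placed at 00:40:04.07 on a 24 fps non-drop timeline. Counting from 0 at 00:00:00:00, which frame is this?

frame 57703

Total seconds to the label: (0 × 3600 + 40 × 60 + 4) = 2404.
Frame index = 2404 × 24 + 7 = 57703.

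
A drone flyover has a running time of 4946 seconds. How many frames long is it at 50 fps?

Frames = 4946 × 50 = 247300.

247300 frames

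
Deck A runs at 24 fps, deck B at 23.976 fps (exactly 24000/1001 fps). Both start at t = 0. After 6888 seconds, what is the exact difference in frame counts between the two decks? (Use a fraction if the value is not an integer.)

23616/143 frames

A emits 24 × 6888 = 165312 frames; B emits 24000/1001 × 6888 = 23616000/143.
Difference = 23616/143 frames (≈ 165.1469); B is behind A.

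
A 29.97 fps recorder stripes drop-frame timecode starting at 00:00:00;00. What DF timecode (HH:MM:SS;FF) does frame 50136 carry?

00:27:52;26

Ten DF minutes hold 17982 frames, so frame 50136 lies in block 2 (frames 35964–53945) with 14172 frames into that block.
The block's first minute is 1800 frames and the rest 1798 each; 14172 frames reaches minute 7, so 2 × 18 + 7 × 2 = 50 labels have been skipped so far.
Adding those back, label number 50136 + 50 = 50186 at 30 labels/s is 1672 s + 26 f = 0 h 27 min 52 s frame 26, i.e. 00:27:52;26.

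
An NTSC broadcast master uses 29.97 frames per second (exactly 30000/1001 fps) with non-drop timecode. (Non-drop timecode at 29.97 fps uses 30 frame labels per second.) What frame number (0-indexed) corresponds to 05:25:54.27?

586647

Total seconds to the label: (5 × 3600 + 25 × 60 + 54) = 19554.
Frame index = 19554 × 30 + 27 = 586647.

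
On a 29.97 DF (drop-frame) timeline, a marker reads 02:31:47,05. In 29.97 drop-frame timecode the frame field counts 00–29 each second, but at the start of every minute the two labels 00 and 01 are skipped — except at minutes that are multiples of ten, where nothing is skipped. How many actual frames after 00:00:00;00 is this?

As if non-drop at 30 labels/s: (2 × 3600 + 31 × 60 + 47) × 30 + 5 = 273215.
Minute boundaries passed: 151; those not divisible by 10: 151 − 15 = 136; dropped labels = 2 × 136 = 272.
Actual frame index = 273215 − 272 = 272943.

272943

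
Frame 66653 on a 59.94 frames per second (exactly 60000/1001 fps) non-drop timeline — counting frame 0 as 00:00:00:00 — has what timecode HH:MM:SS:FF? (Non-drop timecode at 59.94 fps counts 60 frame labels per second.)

66653 ÷ 60 = 1110 full seconds, remainder 53 frames.
1110 s = 0 h 18 min 30 s.
Timecode: 00:18:30:53.

00:18:30:53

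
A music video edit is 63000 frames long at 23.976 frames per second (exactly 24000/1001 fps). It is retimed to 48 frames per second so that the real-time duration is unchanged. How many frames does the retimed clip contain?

Target frames = source frames × (target rate / source rate) = 63000 × (48)/(24000/1001) = 63000 × 1001/500 = 126126.

126126 frames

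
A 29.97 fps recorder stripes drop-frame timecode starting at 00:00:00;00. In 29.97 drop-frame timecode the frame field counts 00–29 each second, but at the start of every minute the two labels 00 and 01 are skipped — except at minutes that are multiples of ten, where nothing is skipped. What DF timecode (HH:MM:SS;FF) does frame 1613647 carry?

14:57:22;03

Each 10-minute DF block holds 10 × 60 × 30 − 9 × 2 = 17982 frames. 1613647 ÷ 17982 → 89 full blocks, remainder 13249.
Within the partial block the first minute is 1800 frames and each further minute 1798, so 7 further minute boundaries passed. Total skipped labels = 18 × 89 + 2 × 7 = 1616.
Non-drop label index = 1613647 + 1616 = 1615263; at 30 labels/s that is 14:57:22:03, i.e. DF 14:57:22;03.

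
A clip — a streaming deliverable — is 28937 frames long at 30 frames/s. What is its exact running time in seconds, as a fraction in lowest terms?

28937/30 seconds

Running time = 28937 ÷ (30) = 28937 × 1/30 = 28937/30 s.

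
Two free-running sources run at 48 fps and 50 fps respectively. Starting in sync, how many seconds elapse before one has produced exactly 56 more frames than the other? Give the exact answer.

28 seconds

The gap grows by |50 − 48| = 2 frames per second.
Time for a 56-frame gap: 56 ÷ (2) = 28 s.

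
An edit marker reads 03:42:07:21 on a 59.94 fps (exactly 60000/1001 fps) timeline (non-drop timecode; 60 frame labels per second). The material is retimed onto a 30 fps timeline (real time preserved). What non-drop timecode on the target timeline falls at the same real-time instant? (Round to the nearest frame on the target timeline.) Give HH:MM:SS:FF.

03:42:20:20

Source frame index: (3×3600 + 42×60 + 7) × 60 + 21 = 799641.
Real time: 799641 / (60000/1001) = 266813547/20000 s.
Target frame: (266813547/20000) × (30) = 800440641/2000 ≈ 400220.320 → 400220.
At 30 labels/s: frame 400220 → 03:42:20:20.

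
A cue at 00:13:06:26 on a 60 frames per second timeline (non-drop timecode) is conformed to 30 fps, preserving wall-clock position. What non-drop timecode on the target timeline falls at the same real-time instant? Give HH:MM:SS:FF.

00:13:06:13

Source frame index: (0×3600 + 13×60 + 6) × 60 + 26 = 47186.
Real time: 47186 / (60) = 23593/30 s.
Target frame: (23593/30) × (30) = 23593.
At 30 labels/s: frame 23593 → 00:13:06:13.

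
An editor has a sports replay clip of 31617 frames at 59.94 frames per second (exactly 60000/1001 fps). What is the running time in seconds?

527.47695 seconds

Running time = 31617 / (60000/1001) = 527.47695 s.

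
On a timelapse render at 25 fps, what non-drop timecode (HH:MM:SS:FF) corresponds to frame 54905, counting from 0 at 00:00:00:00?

54905 ÷ 25 = 2196 full seconds, remainder 5 frames.
2196 s = 0 h 36 min 36 s.
Timecode: 00:36:36:05.

00:36:36:05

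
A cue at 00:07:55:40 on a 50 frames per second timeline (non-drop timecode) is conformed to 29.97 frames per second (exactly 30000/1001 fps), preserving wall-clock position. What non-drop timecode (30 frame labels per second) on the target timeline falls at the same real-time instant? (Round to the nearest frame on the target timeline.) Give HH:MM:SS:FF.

Source frame index: (0×3600 + 7×60 + 55) × 50 + 40 = 23790.
Real time: 23790 / (50) = 2379/5 s.
Target frame: (2379/5) × (30000/1001) = 1098000/77 ≈ 14259.740 → 14260.
At 30 labels/s: frame 14260 → 00:07:55:10.

00:07:55:10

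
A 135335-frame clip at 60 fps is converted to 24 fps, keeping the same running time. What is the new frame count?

54134 frames

Target frames = source frames × (target rate / source rate) = 135335 × (24)/(60) = 135335 × 2/5 = 54134.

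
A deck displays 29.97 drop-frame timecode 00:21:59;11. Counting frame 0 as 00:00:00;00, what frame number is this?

As if non-drop at 30 labels/s: (0 × 3600 + 21 × 60 + 59) × 30 + 11 = 39581.
Minute boundaries passed: 21; those not divisible by 10: 21 − 2 = 19; dropped labels = 2 × 19 = 38.
Actual frame index = 39581 − 38 = 39543.

39543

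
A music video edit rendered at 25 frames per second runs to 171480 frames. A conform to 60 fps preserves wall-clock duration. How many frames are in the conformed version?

411552 frames

Target frames = source frames × (target rate / source rate) = 171480 × (60)/(25) = 171480 × 12/5 = 411552.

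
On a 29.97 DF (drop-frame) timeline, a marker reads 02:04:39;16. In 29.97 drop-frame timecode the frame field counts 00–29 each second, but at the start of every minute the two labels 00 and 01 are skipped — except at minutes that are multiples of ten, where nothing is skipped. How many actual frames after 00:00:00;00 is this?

Complete 10-minute blocks: 12, each 17982 frames → 215784.
Remaining 4 whole minutes in the current block: 1800 + 3 × 1798 = 7194 frames.
Within the current minute: 39 × 30 + 16 − 2 = 1184 (labels ;00/;01 skipped at this minute). Total = 215784 + 7194 + 1184 = 224162.

224162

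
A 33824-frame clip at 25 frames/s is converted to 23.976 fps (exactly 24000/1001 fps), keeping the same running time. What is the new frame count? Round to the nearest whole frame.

Frames at target rate = 33824 × (24000/1001) / (25) = 4638720/143 ≈ 32438.601.
Nearest whole frame: 32439.

32439 frames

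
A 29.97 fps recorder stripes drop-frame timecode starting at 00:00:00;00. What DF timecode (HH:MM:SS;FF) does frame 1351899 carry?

Each 10-minute DF block holds 10 × 60 × 30 − 9 × 2 = 17982 frames. 1351899 ÷ 17982 → 75 full blocks, remainder 3249.
Within the partial block the first minute is 1800 frames and each further minute 1798, so 1 further minute boundary passed. Total skipped labels = 18 × 75 + 2 × 1 = 1352.
Non-drop label index = 1351899 + 1352 = 1353251; at 30 labels/s that is 12:31:48:11, i.e. DF 12:31:48;11.

12:31:48;11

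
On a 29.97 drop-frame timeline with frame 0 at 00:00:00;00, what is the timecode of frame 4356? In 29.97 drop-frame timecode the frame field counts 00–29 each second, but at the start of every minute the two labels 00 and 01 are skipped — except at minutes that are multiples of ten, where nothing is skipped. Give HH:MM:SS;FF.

00:02:25;10

Ten DF minutes hold 17982 frames, so frame 4356 lies in block 0 (frames 0–17981) with 4356 frames into that block.
The block's first minute is 1800 frames and the rest 1798 each; 4356 frames reaches minute 2, so 0 × 18 + 2 × 2 = 4 labels have been skipped so far.
Adding those back, label number 4356 + 4 = 4360 at 30 labels/s is 145 s + 10 f = 0 h 2 min 25 s frame 10, i.e. 00:02:25;10.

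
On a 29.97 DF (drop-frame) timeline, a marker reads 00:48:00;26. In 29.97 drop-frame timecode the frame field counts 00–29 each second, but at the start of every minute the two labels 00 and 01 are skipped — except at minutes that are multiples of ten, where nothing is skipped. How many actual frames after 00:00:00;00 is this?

Complete 10-minute blocks: 4, each 17982 frames → 71928.
Remaining 8 whole minutes in the current block: 1800 + 7 × 1798 = 14386 frames.
Within the current minute: 0 × 30 + 26 − 2 = 24 (labels ;00/;01 skipped at this minute). Total = 71928 + 14386 + 24 = 86338.

86338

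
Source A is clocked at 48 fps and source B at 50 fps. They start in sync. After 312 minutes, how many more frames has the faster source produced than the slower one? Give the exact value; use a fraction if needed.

37440 frames

312 min = 18720 s.
A emits 48 × 18720 = 898560 frames; B emits 50 × 18720 = 936000.
Difference = 37440 frames; B is ahead of A.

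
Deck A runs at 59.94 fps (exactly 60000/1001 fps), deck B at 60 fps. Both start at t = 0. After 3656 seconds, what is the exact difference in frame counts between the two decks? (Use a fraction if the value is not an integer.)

A emits 60000/1001 × 3656 = 219360000/1001 frames; B emits 60 × 3656 = 219360.
Difference = 219360/1001 frames (≈ 219.1409); B is ahead of A.

219360/1001 frames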